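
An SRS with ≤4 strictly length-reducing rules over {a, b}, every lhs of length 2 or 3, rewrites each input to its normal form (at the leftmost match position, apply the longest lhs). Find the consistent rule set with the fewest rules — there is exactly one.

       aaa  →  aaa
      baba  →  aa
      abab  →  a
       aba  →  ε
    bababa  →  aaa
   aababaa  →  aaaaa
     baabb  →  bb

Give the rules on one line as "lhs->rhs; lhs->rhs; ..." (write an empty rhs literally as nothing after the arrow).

aab->aa; ab->b; ba->; bab->a

  | aaa
  | baba => aa
  | abab => bab => a
  | aba => ba => ε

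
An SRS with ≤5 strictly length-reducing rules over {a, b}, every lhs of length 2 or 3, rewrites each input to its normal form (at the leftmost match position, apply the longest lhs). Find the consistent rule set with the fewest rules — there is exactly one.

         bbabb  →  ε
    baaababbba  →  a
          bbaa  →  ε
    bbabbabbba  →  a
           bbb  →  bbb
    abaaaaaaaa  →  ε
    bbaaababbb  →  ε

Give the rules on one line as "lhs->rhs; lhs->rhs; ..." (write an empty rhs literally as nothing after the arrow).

aa->; ab->; abb->ab; ba->a

  | bbabb => babb => abb => ab => ε
  | baaababbba => aaababbba => ababbba => abbba => abba => aba => a
  | bbaa => baa => aa => ε
  | bbabbabbba => babbabbba => abbabbba => ababbba => abbba => abba => aba => a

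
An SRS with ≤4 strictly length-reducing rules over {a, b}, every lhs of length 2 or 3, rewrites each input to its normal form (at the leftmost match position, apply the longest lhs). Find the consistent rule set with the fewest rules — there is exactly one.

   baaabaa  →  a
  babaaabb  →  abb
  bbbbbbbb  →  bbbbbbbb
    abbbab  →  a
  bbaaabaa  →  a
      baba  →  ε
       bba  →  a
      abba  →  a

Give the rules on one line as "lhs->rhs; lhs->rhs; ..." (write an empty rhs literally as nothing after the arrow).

aa->a; ba->a; baa->; bab->ba

  | baaabaa => abaa => a
  | babaaabb => baaaabb => aabb => abb
  | bbbbbbbb
  | abbbab => abbba => abba => aba => aa => a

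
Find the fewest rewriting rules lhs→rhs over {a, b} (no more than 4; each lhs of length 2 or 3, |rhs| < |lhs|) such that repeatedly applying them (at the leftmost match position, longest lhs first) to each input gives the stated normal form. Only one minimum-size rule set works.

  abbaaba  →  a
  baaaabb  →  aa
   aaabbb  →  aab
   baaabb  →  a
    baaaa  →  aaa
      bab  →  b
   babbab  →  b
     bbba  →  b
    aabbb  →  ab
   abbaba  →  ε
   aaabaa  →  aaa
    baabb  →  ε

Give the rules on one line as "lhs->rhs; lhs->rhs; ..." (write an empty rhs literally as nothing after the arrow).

  | abbaaba => aaba => a
  | baaaabb => aaabb => aa
  | aaabbb => aab
  | baaabb => aabb => a

aba->; abb->; ba->; bba->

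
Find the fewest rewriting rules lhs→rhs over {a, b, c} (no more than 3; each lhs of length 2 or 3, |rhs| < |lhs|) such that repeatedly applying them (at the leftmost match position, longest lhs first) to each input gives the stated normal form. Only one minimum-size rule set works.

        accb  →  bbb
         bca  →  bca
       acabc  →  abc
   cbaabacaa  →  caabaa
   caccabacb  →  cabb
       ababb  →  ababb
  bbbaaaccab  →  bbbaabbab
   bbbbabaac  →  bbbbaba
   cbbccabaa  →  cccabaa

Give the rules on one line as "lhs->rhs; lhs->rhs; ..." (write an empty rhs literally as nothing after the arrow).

ac->; acc->bb; cb->c

  | accb => bbb
  | bca
  | acabc => abc
  | cbaabacaa => caabacaa => caabaa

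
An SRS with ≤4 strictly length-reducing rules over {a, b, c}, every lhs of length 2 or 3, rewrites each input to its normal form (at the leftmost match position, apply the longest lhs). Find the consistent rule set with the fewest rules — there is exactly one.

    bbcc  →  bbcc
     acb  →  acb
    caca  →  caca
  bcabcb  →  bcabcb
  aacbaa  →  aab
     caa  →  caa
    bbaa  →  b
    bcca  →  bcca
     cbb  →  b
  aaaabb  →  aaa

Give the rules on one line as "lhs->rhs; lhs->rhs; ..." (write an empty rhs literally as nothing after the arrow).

abb->; baa->bb; bbb->b; cbb->b

  | bbcc
  | acb
  | caca
  | bcabcb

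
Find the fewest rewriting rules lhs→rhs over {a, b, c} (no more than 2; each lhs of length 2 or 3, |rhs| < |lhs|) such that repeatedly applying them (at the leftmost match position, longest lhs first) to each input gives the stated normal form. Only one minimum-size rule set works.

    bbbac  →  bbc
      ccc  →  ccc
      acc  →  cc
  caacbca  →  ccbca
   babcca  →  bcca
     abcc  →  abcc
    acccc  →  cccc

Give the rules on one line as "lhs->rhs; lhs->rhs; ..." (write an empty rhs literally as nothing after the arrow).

ac->c; ba->

  | bbbac => bbc
  | ccc
  | acc => cc
  | caacbca => cacbca => ccbca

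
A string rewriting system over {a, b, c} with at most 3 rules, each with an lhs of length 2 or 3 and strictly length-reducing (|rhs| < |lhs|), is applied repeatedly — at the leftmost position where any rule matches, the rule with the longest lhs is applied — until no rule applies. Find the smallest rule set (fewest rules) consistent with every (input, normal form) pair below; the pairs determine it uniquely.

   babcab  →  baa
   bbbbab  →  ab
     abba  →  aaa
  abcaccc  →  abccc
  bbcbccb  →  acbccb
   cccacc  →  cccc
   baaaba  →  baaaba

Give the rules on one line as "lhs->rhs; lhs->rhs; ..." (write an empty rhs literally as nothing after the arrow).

bb->a; bbb->cb; ca->

  | babcab => babb => baa
  | bbbbab => cbbab => caab => ab
  | abba => aaa
  | abcaccc => abccc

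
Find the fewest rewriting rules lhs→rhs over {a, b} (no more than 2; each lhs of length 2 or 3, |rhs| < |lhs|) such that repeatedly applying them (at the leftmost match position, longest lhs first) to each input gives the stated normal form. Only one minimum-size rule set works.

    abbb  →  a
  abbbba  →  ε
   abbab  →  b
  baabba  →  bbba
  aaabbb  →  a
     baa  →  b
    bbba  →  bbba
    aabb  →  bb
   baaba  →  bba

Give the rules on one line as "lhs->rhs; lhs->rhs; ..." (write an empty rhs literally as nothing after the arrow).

  | abbb => abb => ab => a
  | abbbba => abbba => abba => aba => aa => ε
  | abbab => abab => aab => b
  | baabba => bbba

aa->; ab->a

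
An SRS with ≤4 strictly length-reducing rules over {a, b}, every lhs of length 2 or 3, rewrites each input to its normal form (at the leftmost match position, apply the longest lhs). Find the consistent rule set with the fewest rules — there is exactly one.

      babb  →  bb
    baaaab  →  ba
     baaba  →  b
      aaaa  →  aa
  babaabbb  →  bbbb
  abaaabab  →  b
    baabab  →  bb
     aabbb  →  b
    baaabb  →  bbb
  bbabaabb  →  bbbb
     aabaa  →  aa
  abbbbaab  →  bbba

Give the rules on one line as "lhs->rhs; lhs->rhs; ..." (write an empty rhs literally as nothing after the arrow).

aaa->ab; ab->; aba->aa

  | babb => bb
  | baaaab => babab => baab => ba
  | baaba => baaa => bab => b
  | aaaa => aba => aa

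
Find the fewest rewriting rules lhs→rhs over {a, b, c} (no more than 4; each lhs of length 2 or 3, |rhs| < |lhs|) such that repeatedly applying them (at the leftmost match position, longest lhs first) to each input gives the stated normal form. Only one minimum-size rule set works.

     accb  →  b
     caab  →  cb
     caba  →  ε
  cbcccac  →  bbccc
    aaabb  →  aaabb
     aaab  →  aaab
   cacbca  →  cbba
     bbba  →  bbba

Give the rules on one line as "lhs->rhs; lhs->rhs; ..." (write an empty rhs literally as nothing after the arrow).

  | accb => b
  | caab => cab => cb
  | caba => cba => ε
  | cbcccac => bbccac => bbccc

acc->; ca->c; cba->; cbc->bb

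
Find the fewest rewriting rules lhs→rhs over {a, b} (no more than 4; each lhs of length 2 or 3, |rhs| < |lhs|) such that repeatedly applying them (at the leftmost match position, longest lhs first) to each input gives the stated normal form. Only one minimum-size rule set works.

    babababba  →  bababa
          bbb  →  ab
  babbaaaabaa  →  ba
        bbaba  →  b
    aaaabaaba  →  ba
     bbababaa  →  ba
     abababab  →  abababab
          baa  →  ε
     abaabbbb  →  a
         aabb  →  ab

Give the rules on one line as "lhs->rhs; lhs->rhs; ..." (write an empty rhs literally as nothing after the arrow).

  | babababba => bababa
  | bbb => ab
  | babbaaaabaa => baaaabaa => aabaa => bbaa => aaa => ba
  | bbaba => aaba => bba => aa => b

aa->b; abb->; baa->; bb->a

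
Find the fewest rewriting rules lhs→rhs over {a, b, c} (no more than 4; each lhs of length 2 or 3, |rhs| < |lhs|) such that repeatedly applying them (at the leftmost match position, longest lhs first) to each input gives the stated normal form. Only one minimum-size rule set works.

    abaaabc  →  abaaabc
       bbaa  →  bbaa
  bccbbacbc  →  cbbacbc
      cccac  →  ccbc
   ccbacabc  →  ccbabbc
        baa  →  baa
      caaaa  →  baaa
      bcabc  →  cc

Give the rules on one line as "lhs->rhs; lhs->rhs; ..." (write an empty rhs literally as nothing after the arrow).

  | abaaabc
  | bbaa
  | bccbbacbc => cbbacbc
  | cccac => ccbc

bbb->c; bcc->c; ca->b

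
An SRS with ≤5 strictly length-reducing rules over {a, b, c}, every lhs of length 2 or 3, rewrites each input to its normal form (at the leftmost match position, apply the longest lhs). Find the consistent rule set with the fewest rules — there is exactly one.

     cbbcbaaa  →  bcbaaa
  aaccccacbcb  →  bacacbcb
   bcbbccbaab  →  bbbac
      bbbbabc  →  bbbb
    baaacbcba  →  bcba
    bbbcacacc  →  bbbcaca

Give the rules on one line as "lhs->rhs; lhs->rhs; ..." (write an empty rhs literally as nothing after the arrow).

aac->ba; ab->c; cbb->b; cc->

  | cbbcbaaa => bcbaaa
  | aaccccacbcb => bacccacbcb => bacacbcb
  | bcbbccbaab => bbccbaab => bbbaab => bbbac
  | bbbbabc => bbbbcc => bbbb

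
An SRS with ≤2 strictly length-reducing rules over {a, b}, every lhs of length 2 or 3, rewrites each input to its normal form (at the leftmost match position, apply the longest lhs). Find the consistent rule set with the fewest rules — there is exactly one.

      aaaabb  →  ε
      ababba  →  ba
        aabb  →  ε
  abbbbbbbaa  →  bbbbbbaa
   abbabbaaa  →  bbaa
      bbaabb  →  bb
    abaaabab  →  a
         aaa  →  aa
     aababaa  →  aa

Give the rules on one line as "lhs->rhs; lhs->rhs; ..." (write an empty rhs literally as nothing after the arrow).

aaa->aa; ab->

  | aaaabb => aaabb => aabb => ab => ε
  | ababba => abba => ba
  | aabb => ab => ε
  | abbbbbbbaa => bbbbbbaa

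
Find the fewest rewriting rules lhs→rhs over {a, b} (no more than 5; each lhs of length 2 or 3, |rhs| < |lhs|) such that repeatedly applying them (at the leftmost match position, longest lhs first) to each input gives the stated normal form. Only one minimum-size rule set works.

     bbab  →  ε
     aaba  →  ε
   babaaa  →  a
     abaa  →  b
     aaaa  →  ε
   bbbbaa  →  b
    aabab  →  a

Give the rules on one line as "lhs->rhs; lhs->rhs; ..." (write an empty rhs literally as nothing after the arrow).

  | bbab => ab => ε
  | aaba => baa => bb => ε
  | babaaa => baaa => bba => a
  | abaa => aa => b

aa->b; aab->ba; ab->; bb->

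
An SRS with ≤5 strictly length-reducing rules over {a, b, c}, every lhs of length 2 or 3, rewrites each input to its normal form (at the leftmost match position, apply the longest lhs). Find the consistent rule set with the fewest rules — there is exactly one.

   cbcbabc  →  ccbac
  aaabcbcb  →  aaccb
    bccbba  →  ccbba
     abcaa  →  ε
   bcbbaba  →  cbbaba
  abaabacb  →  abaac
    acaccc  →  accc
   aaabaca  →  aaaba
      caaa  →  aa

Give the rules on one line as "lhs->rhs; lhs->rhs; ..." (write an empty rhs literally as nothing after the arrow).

acb->c; bc->c; bca->cb; ca->

  | cbcbabc => ccbabc => ccbac
  | aaabcbcb => aaacbcb => aaccb
  | bccbba => ccbba
  | abcaa => acba => ca => ε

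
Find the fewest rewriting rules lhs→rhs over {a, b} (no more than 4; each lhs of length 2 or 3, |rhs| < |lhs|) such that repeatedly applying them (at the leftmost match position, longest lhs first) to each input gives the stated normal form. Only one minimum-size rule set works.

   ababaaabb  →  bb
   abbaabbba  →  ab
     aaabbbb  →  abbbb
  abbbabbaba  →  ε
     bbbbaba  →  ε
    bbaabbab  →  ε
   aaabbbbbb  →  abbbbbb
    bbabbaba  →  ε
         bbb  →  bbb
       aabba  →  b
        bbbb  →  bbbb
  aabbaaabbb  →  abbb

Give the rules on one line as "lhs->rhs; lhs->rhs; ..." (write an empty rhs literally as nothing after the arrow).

aa->; ba->; bab->aa

  | ababaaabb => aaaaaabb => aaaabb => aabb => bb
  | abbaabbba => ababbba => aaabba => abba => ab
  | aaabbbb => abbbb
  | abbbabbaba => abbaababa => abababa => aaaaba => aaba => ba => ε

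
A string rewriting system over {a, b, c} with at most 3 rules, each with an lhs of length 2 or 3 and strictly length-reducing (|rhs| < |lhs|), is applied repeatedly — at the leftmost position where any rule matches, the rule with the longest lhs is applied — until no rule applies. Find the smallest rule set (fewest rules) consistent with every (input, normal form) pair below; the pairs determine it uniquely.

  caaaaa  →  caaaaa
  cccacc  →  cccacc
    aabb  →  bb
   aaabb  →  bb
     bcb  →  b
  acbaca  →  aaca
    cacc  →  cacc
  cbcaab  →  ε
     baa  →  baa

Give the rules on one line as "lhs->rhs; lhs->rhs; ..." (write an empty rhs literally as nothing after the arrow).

ab->b; cb->

  | caaaaa
  | cccacc
  | aabb => abb => bb
  | aaabb => aabb => abb => bb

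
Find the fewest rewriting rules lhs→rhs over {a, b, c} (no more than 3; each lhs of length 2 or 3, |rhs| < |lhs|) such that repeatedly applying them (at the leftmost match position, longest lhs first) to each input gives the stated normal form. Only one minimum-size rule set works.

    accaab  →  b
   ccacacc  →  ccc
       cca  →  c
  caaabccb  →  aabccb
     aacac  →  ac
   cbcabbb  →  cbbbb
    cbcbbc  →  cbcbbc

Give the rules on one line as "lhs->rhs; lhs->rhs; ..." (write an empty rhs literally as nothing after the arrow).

  | accaab => acab => b
  | ccacacc => ccacc => ccc
  | cca => c
  | caaabccb => aabccb

aca->; ca->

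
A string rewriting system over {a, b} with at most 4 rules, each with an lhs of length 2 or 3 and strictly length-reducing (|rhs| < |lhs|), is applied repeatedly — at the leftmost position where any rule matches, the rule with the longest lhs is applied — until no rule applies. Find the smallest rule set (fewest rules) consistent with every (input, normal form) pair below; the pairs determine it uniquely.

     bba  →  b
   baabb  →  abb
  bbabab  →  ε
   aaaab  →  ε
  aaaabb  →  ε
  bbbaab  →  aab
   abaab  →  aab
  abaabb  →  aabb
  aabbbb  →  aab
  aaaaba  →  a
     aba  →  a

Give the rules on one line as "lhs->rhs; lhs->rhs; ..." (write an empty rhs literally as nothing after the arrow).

aaa->b; ba->; bab->ba; bbb->

  | bba => b
  | baabb => abb
  | bbabab => bbaab => bab => ba => ε
  | aaaab => bab => ba => ε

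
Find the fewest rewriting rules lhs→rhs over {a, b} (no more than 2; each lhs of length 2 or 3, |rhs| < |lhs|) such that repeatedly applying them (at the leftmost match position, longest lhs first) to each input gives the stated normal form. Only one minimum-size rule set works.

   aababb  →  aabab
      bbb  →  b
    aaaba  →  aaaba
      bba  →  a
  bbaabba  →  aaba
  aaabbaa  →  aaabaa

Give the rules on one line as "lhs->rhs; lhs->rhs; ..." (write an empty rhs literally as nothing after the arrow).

  | aababb => aabab
  | bbb => b
  | aaaba
  | bba => a

abb->ab; bb->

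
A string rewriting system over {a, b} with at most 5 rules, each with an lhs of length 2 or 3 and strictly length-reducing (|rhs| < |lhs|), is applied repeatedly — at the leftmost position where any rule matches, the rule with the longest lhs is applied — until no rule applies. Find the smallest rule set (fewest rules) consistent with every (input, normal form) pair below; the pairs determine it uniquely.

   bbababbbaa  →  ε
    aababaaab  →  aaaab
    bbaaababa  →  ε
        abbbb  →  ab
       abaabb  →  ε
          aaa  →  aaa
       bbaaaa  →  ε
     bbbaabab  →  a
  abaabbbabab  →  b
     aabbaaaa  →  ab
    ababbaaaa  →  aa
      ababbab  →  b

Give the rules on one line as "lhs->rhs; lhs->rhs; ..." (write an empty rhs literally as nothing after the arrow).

  | bbababbbaa => bbabbbaa => bbbbaa => baa => ε
  | aababaaab => abbbaaab => aaaab
  | bbaaababa => bababa => baba => ba => ε
  | abbbb => ab

aba->bb; ba->; baa->; bbb->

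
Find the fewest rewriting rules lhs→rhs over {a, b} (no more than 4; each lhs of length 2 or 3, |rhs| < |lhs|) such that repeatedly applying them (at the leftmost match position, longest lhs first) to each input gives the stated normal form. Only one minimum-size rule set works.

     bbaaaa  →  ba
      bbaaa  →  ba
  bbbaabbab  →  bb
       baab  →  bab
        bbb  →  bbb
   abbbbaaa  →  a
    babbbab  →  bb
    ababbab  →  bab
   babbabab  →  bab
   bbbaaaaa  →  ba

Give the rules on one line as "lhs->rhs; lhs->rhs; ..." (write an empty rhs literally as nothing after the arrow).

  | bbaaaa => baaaa => baaa => baa => ba
  | bbaaa => baaa => baa => ba
  | bbbaabbab => bbaabbab => baabbab => babbab => babab => bb
  | baab => bab

aa->a; aba->; bba->ba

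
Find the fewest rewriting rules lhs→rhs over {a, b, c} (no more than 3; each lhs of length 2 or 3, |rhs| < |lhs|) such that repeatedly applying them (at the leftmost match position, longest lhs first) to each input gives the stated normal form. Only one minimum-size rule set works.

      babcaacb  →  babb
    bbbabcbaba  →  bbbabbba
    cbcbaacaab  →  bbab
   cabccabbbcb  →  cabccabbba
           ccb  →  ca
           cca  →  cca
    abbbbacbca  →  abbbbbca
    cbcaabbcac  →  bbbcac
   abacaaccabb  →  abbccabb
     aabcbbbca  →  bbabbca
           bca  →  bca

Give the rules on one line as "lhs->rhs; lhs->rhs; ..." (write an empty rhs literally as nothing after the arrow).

  | babcaacb => babcbcb => babacb => babaa => babb
  | bbbabcbaba => bbbabaaba => bbbabbba
  | cbcbaacaab => acbaacaab => aaaacaab => baacaab => bbcaab => bbcbb => bbab
  | cabccabbbcb => cabccabbba

aa->b; cb->a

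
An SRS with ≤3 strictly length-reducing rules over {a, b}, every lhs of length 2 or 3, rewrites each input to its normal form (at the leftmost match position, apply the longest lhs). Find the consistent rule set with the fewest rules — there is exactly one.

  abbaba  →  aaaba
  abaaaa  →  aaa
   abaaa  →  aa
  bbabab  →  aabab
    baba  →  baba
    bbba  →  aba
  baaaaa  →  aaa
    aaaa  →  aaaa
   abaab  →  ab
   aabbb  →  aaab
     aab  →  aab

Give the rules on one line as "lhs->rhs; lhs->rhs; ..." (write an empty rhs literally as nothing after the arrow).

baa->; bb->a

  | abbaba => aaaba
  | abaaaa => aaa
  | abaaa => aa
  | bbabab => aabab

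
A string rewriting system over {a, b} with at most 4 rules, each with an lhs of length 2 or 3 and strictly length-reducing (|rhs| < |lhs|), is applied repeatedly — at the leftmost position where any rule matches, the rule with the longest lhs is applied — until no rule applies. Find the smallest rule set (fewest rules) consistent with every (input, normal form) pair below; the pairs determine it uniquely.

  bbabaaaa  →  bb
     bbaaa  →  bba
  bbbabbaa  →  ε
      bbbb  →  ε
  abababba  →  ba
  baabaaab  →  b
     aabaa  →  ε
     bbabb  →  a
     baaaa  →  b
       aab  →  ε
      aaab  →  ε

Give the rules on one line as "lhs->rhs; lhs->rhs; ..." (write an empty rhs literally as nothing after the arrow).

  | bbabaaaa => bbaaaa => bbaa => bb
  | bbaaa => bba
  | bbbabbaa => aabbaa => aabaa => aaaa => aa => ε
  | bbbb => ab => ε

aa->; aab->aa; ab->; bbb->a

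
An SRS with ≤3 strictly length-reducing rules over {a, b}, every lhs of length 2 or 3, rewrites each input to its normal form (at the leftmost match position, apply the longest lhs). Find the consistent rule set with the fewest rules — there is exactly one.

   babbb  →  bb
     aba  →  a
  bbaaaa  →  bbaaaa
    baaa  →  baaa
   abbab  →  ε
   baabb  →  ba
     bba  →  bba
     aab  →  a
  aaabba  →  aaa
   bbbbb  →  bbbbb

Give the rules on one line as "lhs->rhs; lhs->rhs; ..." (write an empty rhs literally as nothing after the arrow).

ab->; abb->

  | babbb => bb
  | aba => a
  | bbaaaa
  | baaa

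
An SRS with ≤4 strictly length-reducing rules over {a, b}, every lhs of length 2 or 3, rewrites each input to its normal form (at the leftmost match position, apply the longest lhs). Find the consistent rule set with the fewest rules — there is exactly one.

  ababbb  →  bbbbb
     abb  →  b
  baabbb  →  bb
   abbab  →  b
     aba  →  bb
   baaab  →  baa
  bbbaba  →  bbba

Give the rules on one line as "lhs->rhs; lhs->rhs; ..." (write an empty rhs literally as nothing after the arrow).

  | ababbb => bbbbb
  | abb => b
  | baabbb => babb => bb
  | abbab => bab => b

ab->; aba->bb; bab->b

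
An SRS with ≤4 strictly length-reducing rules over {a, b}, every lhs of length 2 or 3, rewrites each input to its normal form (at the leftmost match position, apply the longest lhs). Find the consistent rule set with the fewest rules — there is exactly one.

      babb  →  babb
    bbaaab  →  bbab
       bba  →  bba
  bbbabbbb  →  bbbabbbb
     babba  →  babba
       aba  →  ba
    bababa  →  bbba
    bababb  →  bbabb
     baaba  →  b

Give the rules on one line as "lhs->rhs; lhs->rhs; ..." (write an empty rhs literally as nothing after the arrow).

  | babb
  | bbaaab => bbab
  | bba
  | bbbabbbb

aa->; aab->a; aba->ba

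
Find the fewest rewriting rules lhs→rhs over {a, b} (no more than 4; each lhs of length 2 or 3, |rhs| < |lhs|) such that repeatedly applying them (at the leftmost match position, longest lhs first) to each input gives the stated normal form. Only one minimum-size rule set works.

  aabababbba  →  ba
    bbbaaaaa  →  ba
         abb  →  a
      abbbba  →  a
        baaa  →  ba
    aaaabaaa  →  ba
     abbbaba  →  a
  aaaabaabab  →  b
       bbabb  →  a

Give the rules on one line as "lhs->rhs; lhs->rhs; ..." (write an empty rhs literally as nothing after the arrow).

  | aabababbba => abababbba => bababbba => bbabbba => aabbba => abbba => bbba => aba => ba
  | bbbaaaaa => abaaaaa => baaaaa => baaaa => baaa => baa => ba
  | abb => bb => a
  | abbbba => bbbba => abba => bba => aa => a

aa->a; ab->b; bb->a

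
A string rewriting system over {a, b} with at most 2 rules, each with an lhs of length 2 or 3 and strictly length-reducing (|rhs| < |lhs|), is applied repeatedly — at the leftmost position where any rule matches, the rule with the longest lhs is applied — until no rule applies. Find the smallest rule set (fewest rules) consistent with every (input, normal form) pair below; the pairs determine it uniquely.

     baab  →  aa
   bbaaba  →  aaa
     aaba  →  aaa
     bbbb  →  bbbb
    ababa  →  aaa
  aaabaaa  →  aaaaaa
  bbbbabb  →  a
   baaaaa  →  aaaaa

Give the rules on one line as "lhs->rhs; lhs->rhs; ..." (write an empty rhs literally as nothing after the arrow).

ab->a; ba->a

  | baab => aab => aa
  | bbaaba => baaba => aaba => aaa
  | aaba => aaa
  | bbbb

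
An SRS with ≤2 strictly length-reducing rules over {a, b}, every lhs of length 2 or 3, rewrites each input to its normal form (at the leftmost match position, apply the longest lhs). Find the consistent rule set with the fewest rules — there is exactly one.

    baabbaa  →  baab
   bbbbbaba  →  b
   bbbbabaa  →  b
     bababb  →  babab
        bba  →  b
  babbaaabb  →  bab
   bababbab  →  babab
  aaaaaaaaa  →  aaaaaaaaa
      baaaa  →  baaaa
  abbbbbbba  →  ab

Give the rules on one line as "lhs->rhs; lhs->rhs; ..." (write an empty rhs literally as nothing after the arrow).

  | baabbaa => baabba => baabb => baab
  | bbbbbaba => bbbbaba => bbbaba => bbaba => bbba => bba => bb => b
  | bbbbabaa => bbbabaa => bbabaa => bbbaa => bbaa => bba => bb => b
  | bababb => babab

bb->b; bba->bb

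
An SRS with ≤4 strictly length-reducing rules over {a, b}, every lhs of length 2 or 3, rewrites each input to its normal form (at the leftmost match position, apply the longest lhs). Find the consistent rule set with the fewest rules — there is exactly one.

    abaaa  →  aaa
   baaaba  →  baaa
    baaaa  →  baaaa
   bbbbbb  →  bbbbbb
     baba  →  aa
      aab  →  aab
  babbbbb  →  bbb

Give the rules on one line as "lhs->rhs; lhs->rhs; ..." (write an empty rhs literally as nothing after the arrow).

aba->a; abb->b; bab->a

  | abaaa => aaa
  | baaaba => baaa
  | baaaa
  | bbbbbb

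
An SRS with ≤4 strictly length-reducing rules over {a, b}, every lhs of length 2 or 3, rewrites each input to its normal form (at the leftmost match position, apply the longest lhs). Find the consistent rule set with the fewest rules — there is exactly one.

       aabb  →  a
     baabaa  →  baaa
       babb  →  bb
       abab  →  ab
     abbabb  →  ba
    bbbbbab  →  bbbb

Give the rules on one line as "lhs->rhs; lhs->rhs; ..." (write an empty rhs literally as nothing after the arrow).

  | aabb => aba => a
  | baabaa => baaa
  | babb => bb
  | abab => ab

aba->a; abb->ba; bab->b; bba->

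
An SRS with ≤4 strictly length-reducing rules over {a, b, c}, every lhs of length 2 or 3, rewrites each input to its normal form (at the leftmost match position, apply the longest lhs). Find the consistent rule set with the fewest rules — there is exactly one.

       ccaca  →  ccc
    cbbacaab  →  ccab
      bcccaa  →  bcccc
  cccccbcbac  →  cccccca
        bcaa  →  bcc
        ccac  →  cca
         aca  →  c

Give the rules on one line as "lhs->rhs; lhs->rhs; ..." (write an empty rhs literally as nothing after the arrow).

  | ccaca => ccaa => ccc
  | cbbacaab => cbacaab => cacaab => caaab => ccab
  | bcccaa => bcccc
  | cccccbcbac => ccccccbac => ccccccac => cccccca

aa->c; ac->a; cb->c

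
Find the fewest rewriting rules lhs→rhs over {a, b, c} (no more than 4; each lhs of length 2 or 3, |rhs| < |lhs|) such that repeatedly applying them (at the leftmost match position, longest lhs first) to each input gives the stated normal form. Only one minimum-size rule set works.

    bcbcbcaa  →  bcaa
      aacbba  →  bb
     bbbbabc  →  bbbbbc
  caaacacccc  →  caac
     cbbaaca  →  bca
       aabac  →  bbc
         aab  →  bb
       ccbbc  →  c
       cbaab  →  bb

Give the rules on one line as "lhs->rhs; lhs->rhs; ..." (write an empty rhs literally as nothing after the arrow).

aab->bb; acc->; ba->b; cb->

  | bcbcbcaa => bcbcaa => bcaa
  | aacbba => aaba => bba => bb
  | bbbbabc => bbbbbc
  | caaacacccc => caaaccc => caac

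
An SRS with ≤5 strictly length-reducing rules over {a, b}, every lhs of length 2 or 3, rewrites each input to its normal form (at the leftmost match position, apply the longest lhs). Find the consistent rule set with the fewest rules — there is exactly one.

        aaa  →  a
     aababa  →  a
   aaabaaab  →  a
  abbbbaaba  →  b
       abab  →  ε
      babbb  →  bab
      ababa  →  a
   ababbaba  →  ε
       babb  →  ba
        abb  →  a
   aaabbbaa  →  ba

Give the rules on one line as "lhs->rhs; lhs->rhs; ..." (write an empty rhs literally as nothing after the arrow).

aa->a; aba->b; baa->ab; bb->

  | aaa => aa => a
  | aababa => ababa => bba => a
  | aaabaaab => aabaaab => abaaab => baab => abb => a
  | abbbbaaba => abbaaba => aaaba => aaba => aba => b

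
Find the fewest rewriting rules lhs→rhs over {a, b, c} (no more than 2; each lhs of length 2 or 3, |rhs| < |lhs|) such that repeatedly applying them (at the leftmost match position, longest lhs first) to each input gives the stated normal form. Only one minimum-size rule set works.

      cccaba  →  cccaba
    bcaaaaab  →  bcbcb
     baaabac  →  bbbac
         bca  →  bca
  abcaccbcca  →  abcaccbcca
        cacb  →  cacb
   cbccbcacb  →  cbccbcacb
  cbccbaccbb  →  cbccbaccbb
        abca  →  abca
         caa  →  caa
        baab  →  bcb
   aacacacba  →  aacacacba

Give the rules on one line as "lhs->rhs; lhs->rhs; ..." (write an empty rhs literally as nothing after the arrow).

  | cccaba
  | bcaaaaab => bcbaab => bcbcb
  | baaabac => bbbac
  | bca

aaa->b; aab->cb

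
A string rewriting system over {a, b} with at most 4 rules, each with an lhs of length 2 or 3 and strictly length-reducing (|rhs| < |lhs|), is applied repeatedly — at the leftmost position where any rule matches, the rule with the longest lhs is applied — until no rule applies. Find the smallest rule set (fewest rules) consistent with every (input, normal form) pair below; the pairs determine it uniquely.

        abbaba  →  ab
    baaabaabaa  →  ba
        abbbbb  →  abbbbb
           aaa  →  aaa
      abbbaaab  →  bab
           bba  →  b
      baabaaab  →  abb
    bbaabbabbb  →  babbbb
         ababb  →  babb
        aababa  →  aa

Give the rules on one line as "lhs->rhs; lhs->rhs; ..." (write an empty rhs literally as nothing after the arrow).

aab->a; aba->ba; baa->ab; bba->b

  | abbaba => abba => ab
  | baaabaabaa => ababaabaa => babaabaa => bbaabaa => babaa => bbaa => ba
  | abbbbb
  | aaa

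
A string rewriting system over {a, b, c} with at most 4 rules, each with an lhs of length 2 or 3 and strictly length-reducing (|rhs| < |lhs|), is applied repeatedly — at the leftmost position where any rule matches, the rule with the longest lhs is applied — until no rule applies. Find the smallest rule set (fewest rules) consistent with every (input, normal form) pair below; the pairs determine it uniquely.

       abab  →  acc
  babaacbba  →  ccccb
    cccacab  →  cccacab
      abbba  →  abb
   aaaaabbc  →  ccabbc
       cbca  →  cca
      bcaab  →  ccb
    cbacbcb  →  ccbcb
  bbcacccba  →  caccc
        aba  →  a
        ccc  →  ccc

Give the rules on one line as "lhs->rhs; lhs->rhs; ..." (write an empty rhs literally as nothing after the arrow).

aa->c; ba->; bab->cc; bca->ca

  | abab => acc
  | babaacbba => ccaacbba => ccccbba => ccccb
  | cccacab
  | abbba => abb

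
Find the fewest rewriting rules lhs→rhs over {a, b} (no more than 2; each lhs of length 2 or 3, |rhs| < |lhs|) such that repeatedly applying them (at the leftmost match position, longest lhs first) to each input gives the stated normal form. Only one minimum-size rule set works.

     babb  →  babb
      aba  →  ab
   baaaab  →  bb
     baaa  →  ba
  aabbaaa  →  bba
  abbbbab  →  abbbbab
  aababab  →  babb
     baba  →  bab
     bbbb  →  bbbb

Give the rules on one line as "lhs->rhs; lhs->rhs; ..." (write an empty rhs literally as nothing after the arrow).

aa->; aba->ab

  | babb
  | aba => ab
  | baaaab => baab => bb
  | baaa => ba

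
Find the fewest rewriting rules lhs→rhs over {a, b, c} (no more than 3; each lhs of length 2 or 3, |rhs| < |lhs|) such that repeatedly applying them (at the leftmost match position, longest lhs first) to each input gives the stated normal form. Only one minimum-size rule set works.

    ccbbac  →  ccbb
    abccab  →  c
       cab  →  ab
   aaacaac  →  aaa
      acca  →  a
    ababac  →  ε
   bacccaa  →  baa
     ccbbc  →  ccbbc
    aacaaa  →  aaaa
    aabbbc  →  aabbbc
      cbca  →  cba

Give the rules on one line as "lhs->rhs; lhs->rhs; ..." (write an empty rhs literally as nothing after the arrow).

ac->; bab->cc; ca->a

  | ccbbac => ccbb
  | abccab => abcab => abab => acc => c
  | cab => ab
  | aaacaac => aaaac => aaa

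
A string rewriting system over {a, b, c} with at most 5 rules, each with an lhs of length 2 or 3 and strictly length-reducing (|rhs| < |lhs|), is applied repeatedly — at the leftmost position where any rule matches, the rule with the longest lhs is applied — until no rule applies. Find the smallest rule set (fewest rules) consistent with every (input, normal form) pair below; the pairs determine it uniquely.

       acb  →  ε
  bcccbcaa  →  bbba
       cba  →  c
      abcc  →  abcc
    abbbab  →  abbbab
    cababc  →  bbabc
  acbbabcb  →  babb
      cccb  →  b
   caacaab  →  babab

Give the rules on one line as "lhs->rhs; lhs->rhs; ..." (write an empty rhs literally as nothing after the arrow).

acb->; ca->b; cb->b; cba->c

  | acb => ε
  | bcccbcaa => bccbcaa => bcbcaa => bbcaa => bbba
  | cba => c
  | abcc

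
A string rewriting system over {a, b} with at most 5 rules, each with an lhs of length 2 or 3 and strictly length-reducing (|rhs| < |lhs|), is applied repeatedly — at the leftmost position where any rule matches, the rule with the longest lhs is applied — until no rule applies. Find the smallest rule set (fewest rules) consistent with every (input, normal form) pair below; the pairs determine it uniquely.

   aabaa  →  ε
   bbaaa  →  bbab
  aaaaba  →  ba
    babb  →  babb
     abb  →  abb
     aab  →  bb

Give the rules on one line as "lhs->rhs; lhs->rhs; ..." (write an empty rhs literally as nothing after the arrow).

aa->b; aaa->ab; aba->; bbb->

  | aabaa => bbaa => bbb => ε
  | bbaaa => bbab
  | aaaaba => ababa => ba
  | babb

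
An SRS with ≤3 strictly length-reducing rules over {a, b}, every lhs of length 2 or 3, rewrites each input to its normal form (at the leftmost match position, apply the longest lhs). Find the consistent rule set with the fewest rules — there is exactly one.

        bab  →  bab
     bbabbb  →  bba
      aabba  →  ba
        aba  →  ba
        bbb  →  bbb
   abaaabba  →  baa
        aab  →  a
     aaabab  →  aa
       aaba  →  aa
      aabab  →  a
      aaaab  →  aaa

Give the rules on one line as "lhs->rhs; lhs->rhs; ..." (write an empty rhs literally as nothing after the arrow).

aab->a; aba->ba; abb->aa

  | bab
  | bbabbb => bbaab => bba
  | aabba => aba => ba
  | aba => ba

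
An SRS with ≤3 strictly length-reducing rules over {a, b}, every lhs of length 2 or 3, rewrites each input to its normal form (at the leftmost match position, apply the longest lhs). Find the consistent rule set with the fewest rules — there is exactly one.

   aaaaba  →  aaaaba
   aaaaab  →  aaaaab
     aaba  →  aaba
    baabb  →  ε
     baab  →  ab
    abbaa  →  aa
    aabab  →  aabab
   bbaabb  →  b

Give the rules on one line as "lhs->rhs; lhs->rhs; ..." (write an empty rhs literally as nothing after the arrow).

abb->; baa->a

  | aaaaba
  | aaaaab
  | aaba
  | baabb => abb => ε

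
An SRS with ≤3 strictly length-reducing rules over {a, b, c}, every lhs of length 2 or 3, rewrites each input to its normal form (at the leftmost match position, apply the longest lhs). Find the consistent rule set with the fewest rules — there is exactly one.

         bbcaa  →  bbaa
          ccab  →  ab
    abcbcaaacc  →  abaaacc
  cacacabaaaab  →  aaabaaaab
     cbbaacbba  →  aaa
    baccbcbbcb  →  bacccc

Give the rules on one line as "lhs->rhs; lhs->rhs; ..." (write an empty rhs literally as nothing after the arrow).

  | bbcaa => bbaa
  | ccab => cab => ab
  | abcbcaaacc => abccaaacc => abcaaacc => abaaacc
  | cacacabaaaab => acacabaaaab => aacabaaaab => aaabaaaab

ca->a; cb->c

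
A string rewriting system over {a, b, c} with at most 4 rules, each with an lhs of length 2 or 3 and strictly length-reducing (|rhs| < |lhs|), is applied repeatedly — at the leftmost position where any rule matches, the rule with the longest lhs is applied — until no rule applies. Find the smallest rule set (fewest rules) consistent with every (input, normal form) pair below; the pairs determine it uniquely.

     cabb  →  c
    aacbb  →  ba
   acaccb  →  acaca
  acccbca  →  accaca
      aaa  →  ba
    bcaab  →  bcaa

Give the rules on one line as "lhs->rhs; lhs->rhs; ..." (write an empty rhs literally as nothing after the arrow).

aaa->ba; ab->a; abb->; cb->a

  | cabb => c
  | aacbb => aaab => bab => ba
  | acaccb => acaca
  | acccbca => accaca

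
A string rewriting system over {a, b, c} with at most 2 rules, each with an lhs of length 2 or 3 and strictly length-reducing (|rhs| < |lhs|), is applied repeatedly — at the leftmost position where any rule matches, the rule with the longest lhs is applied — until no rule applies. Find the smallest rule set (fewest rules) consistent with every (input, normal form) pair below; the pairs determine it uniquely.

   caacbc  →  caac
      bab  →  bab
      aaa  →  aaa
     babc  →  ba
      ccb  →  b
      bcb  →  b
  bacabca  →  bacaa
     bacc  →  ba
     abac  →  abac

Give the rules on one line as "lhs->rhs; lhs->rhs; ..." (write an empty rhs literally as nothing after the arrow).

  | caacbc => caac
  | bab
  | aaa
  | babc => ba

bc->; cc->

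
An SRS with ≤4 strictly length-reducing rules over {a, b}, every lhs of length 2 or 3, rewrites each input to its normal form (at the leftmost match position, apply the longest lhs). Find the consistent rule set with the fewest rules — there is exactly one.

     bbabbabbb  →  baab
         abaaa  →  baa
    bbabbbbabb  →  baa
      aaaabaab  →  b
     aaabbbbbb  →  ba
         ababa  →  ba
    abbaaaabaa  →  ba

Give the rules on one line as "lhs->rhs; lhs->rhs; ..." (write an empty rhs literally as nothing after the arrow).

  | bbabbabbb => babbabbb => baabbb => baab
  | abaaa => baa
  | bbabbbbabb => babbbbabb => babbabb => baabb => baa
  | aaaabaab => baabaab => babab => bbb => bb => b

aaa->ba; aba->b; abb->a; bb->b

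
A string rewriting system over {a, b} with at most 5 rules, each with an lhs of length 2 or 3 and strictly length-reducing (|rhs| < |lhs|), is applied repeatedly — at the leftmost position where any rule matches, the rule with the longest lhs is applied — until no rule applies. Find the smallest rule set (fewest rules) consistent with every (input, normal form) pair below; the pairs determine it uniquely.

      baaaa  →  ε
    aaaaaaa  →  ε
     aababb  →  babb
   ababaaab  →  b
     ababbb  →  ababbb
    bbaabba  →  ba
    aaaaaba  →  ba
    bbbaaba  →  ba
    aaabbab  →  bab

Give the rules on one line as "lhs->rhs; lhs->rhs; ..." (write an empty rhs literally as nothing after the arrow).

  | baaaa => aaaa => aaa => aa => ε
  | aaaaaaa => aaaaaa => aaaaa => aaaa => aaa => aa => ε
  | aababb => babb
  | ababaaab => abaaaab => aaaaab => aaaab => aaab => aab => b

aa->; aaa->aa; baa->aa; bba->ba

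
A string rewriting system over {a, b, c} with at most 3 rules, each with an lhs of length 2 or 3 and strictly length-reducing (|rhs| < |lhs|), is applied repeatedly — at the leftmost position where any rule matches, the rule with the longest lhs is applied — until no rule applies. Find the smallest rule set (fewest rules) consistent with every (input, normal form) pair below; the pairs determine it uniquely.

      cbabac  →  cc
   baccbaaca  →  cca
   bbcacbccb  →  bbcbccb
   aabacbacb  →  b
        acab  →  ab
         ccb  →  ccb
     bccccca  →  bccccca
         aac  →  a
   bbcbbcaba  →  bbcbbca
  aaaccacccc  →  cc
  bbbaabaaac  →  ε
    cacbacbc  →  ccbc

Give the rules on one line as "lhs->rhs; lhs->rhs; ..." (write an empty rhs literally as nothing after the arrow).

ac->; ba->

  | cbabac => cbac => cc
  | baccbaaca => ccbaaca => ccaca => cca
  | bbcacbccb => bbcbccb
  | aabacbacb => aacbacb => abacb => acb => b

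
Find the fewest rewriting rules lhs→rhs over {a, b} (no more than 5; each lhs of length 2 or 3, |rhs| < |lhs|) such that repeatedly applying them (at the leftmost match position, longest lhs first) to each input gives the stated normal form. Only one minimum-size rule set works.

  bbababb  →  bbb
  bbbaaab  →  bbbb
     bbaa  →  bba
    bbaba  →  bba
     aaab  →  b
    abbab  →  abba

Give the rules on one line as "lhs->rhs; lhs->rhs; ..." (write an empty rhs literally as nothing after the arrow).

aa->a; aaa->; aab->; bab->ba

  | bbababb => bbaabb => bbb
  | bbbaaab => bbbb
  | bbaa => bba
  | bbaba => bbaa => bba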